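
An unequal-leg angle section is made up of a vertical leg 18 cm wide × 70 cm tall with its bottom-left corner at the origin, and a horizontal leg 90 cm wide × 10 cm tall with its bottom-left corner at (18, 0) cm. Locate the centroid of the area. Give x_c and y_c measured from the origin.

x_c = 31.50 cm, y_c = 22.50 cm

vertical leg: A = 18 × 70 = 1260.00, centroid at (9.00, 35.00).
horizontal leg: A = 90 × 10 = 900.00, centroid at (63.00, 5.00).
ΣA = 2160.00 cm²
ΣAx_c = (1260.00)(9.00) + (900.00)(63.00) = 68040.00 cm³
ΣAy_c = (1260.00)(35.00) + (900.00)(5.00) = 48600.00 cm³
x_c = 68040.00 / 2160.00 = 31.50 cm
y_c = 48600.00 / 2160.00 = 22.50 cm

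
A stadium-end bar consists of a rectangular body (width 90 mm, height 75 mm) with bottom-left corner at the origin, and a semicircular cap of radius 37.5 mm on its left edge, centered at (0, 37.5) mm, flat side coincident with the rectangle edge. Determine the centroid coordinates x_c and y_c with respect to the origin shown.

Part | A | x̄ᵢ | ȳᵢ | A·x̄ᵢ | A·ȳᵢ
rectangular body | 6750.00 | 45.00 | 37.50 | 303750.00 | 253125.00
semicircular end | 2208.93 | -15.92 | 37.50 | -35156.25 | 82834.96
Σ | 8958.93 |  |  | 268593.75 | 335959.96
x_c = 268593.75 / 8958.93 = 29.98 mm
y_c = 335959.96 / 8958.93 = 37.50 mm

x_c = 29.98 mm, y_c = 37.50 mm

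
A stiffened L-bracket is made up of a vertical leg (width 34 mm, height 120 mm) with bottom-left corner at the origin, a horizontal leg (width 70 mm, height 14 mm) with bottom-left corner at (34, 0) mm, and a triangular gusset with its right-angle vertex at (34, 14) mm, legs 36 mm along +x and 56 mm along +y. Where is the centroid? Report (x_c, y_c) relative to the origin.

vertical leg: A = 34 × 120 = 4080.00, centroid at (17.00, 60.00).
horizontal leg: A = 70 × 14 = 980.00, centroid at (69.00, 7.00).
gusset: A = ½·36·56 = 1008.00, centroid at (46.00, 32.67).
ΣA = 6068.00 mm²
ΣAx_c = (4080.00)(17.00) + (980.00)(69.00) + (1008.00)(46.00) = 183348.00 mm³
ΣAy_c = (4080.00)(60.00) + (980.00)(7.00) + (1008.00)(32.67) = 284588.00 mm³
x_c = 183348.00 / 6068.00 = 30.22 mm
y_c = 284588.00 / 6068.00 = 46.90 mm

x_c = 30.22 mm, y_c = 46.90 mm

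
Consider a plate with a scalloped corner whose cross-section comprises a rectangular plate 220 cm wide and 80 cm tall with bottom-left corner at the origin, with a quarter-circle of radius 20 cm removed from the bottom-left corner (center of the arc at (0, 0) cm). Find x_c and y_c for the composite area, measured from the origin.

x_c = 111.84 cm, y_c = 40.57 cm

plate: A = 220 × 80 = 17600.00, centroid at (110.00, 40.00).
removed quarter-circle: A = −¼π·20² = -314.16, centroid at (8.49, 8.49).
ΣA = 17285.84 cm², ΣAx_c = 1933333.33 cm³, ΣAy_c = 701333.33 cm³.
x_c = 1933333.33/17285.84 = 111.84 cm; y_c = 701333.33/17285.84 = 40.57 cm.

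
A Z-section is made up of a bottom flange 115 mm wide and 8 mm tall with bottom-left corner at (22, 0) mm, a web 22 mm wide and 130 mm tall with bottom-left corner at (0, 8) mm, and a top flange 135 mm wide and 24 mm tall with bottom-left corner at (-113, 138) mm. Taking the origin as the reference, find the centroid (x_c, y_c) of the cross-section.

bottom flange: A = 115 × 8 = 920.00, centroid at (79.50, 4.00).
web: A = 22 × 130 = 2860.00, centroid at (11.00, 73.00).
top flange: A = 135 × 24 = 3240.00, centroid at (-45.50, 150.00).
ΣA = 7020.00 mm², ΣAx_c = -42820.00 mm³, ΣAy_c = 698460.00 mm³.
x_c = -42820.00/7020.00 = -6.10 mm; y_c = 698460.00/7020.00 = 99.50 mm.

x_c = -6.10 mm, y_c = 99.50 mm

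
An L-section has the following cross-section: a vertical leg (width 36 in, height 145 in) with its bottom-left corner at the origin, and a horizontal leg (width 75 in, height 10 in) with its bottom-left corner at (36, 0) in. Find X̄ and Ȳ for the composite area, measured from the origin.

X̄ = 24.97 in, Ȳ = 64.02 in

Part | A | x̄ᵢ | ȳᵢ | A·x̄ᵢ | A·ȳᵢ
vertical leg | 5220.00 | 18.00 | 72.50 | 93960.00 | 378450.00
horizontal leg | 750.00 | 73.50 | 5.00 | 55125.00 | 3750.00
Σ | 5970.00 |  |  | 149085.00 | 382200.00
X̄ = 149085.00 / 5970.00 = 24.97 in
Ȳ = 382200.00 / 5970.00 = 64.02 in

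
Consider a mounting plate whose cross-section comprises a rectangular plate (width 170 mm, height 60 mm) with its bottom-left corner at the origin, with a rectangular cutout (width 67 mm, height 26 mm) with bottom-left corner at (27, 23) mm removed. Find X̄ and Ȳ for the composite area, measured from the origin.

plate: A = 170 × 60 = 10200.00, centroid at (85.00, 30.00).
hole: A = −(67 × 26) = -1742.00, centroid at (60.50, 36.00).
ΣA = 8458.00 mm²
ΣAX̄ = (10200.00)(85.00) + (-1742.00)(60.50) = 761609.00 mm³
ΣAȲ = (10200.00)(30.00) + (-1742.00)(36.00) = 243288.00 mm³
X̄ = 761609.00 / 8458.00 = 90.05 mm
Ȳ = 243288.00 / 8458.00 = 28.76 mm

X̄ = 90.05 mm, Ȳ = 28.76 mm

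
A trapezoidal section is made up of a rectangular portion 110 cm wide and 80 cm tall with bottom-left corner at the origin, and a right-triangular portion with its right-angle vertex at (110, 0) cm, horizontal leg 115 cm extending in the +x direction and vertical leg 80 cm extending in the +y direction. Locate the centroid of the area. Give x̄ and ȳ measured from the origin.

rectangular portion: A = 110 × 80 = 8800.00, centroid at (55.00, 40.00).
triangular portion: A = ½·115·80 = 4600.00, centroid at (148.33, 26.67).
ΣA = 13400.00 cm², ΣAx̄ = 1166333.33 cm³, ΣAȳ = 474666.67 cm³.
x̄ = 1166333.33/13400.00 = 87.04 cm; ȳ = 474666.67/13400.00 = 35.42 cm.

x̄ = 87.04 cm, ȳ = 35.42 cm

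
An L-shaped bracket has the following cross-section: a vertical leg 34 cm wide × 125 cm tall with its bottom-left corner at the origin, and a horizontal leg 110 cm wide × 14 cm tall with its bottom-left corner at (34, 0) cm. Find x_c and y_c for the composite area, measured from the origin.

vertical leg: A = 34 × 125 = 4250.00, centroid at (17.00, 62.50).
horizontal leg: A = 110 × 14 = 1540.00, centroid at (89.00, 7.00).
ΣA = 5790.00 cm², ΣAx_c = 209310.00 cm³, ΣAy_c = 276405.00 cm³.
x_c = 209310.00/5790.00 = 36.15 cm; y_c = 276405.00/5790.00 = 47.74 cm.

x_c = 36.15 cm, y_c = 47.74 cm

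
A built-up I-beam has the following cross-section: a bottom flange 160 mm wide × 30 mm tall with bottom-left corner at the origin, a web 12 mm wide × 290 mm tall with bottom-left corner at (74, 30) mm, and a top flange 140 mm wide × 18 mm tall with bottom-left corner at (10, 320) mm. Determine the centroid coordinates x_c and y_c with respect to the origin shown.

Part | A | x̄ᵢ | ȳᵢ | A·x̄ᵢ | A·ȳᵢ
bottom flange | 4800.00 | 80.00 | 15.00 | 384000.00 | 72000.00
web | 3480.00 | 80.00 | 175.00 | 278400.00 | 609000.00
top flange | 2520.00 | 80.00 | 329.00 | 201600.00 | 829080.00
Σ | 10800.00 |  |  | 864000.00 | 1510080.00
x_c = 864000.00 / 10800.00 = 80.00 mm
y_c = 1510080.00 / 10800.00 = 139.82 mm

x_c = 80.00 mm, y_c = 139.82 mm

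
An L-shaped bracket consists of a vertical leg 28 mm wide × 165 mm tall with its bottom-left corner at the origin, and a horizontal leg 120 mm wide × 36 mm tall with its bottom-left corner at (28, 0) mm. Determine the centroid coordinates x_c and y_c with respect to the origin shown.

vertical leg: A = 28 × 165 = 4620.00, centroid at (14.00, 82.50).
horizontal leg: A = 120 × 36 = 4320.00, centroid at (88.00, 18.00).
ΣA = 8940.00 mm²
ΣAx_c = (4620.00)(14.00) + (4320.00)(88.00) = 444840.00 mm³
ΣAy_c = (4620.00)(82.50) + (4320.00)(18.00) = 458910.00 mm³
x_c = 444840.00 / 8940.00 = 49.76 mm
y_c = 458910.00 / 8940.00 = 51.33 mm

x_c = 49.76 mm, y_c = 51.33 mm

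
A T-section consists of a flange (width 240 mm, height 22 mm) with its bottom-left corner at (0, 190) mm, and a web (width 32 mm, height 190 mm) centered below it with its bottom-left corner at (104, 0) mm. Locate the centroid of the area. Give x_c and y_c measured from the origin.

x_c = 120.00 mm, y_c = 144.27 mm

web: A = 32 × 190 = 6080.00, centroid at (120.00, 95.00).
flange: A = 240 × 22 = 5280.00, centroid at (120.00, 201.00).
ΣA = 11360.00 mm², ΣAx_c = 1363200.00 mm³, ΣAy_c = 1638880.00 mm³.
x_c = 1363200.00/11360.00 = 120.00 mm; y_c = 1638880.00/11360.00 = 144.27 mm.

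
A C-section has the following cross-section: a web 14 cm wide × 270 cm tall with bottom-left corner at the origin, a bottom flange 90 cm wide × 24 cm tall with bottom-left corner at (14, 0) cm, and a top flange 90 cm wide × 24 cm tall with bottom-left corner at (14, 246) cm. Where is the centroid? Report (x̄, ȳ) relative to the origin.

x̄ = 34.73 cm, ȳ = 135.00 cm

Part | A | x̄ᵢ | ȳᵢ | A·x̄ᵢ | A·ȳᵢ
web | 3780.00 | 7.00 | 135.00 | 26460.00 | 510300.00
bottom flange | 2160.00 | 59.00 | 12.00 | 127440.00 | 25920.00
top flange | 2160.00 | 59.00 | 258.00 | 127440.00 | 557280.00
Σ | 8100.00 |  |  | 281340.00 | 1093500.00
x̄ = 281340.00 / 8100.00 = 34.73 cm
ȳ = 1093500.00 / 8100.00 = 135.00 cm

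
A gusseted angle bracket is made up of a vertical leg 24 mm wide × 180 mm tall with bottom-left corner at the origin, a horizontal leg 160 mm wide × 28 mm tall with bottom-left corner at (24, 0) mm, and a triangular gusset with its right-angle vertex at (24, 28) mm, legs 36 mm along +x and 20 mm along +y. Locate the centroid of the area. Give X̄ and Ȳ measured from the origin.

vertical leg: A = 24 × 180 = 4320.00, centroid at (12.00, 90.00).
horizontal leg: A = 160 × 28 = 4480.00, centroid at (104.00, 14.00).
gusset: A = ½·36·20 = 360.00, centroid at (36.00, 34.67).
ΣA = 9160.00 mm²
ΣAX̄ = (4320.00)(12.00) + (4480.00)(104.00) + (360.00)(36.00) = 530720.00 mm³
ΣAȲ = (4320.00)(90.00) + (4480.00)(14.00) + (360.00)(34.67) = 464000.00 mm³
X̄ = 530720.00 / 9160.00 = 57.94 mm
Ȳ = 464000.00 / 9160.00 = 50.66 mm

X̄ = 57.94 mm, Ȳ = 50.66 mm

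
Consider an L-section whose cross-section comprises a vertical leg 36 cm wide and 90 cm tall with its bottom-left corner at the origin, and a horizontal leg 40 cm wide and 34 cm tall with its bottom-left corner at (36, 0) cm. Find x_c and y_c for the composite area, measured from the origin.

x_c = 29.23 cm, y_c = 36.72 cm

vertical leg: A = 36 × 90 = 3240.00, centroid at (18.00, 45.00).
horizontal leg: A = 40 × 34 = 1360.00, centroid at (56.00, 17.00).
ΣA = 4600.00 cm², ΣAx_c = 134480.00 cm³, ΣAy_c = 168920.00 cm³.
x_c = 134480.00/4600.00 = 29.23 cm; y_c = 168920.00/4600.00 = 36.72 cm.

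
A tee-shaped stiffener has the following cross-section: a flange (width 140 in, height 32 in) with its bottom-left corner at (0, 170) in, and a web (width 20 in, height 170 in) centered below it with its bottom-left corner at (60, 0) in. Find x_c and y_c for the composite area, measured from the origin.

x_c = 70.00 in, y_c = 142.42 in

web: A = 20 × 170 = 3400.00, centroid at (70.00, 85.00).
flange: A = 140 × 32 = 4480.00, centroid at (70.00, 186.00).
ΣA = 7880.00 in², ΣAx_c = 551600.00 in³, ΣAy_c = 1122280.00 in³.
x_c = 551600.00/7880.00 = 70.00 in; y_c = 1122280.00/7880.00 = 142.42 in.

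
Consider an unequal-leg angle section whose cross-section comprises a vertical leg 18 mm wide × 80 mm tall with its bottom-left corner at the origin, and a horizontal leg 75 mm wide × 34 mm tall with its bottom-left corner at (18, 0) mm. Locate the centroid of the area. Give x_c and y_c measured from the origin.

x_c = 38.72 mm, y_c = 25.30 mm

vertical leg: A = 18 × 80 = 1440.00, centroid at (9.00, 40.00).
horizontal leg: A = 75 × 34 = 2550.00, centroid at (55.50, 17.00).
ΣA = 3990.00 mm²
ΣAx_c = (1440.00)(9.00) + (2550.00)(55.50) = 154485.00 mm³
ΣAy_c = (1440.00)(40.00) + (2550.00)(17.00) = 100950.00 mm³
x_c = 154485.00 / 3990.00 = 38.72 mm
y_c = 100950.00 / 3990.00 = 25.30 mm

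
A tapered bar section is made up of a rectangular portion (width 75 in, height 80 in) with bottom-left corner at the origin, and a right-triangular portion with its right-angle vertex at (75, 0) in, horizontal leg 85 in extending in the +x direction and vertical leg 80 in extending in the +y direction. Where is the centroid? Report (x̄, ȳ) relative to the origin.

x̄ = 61.31 in, ȳ = 35.18 in

Part | A | x̄ᵢ | ȳᵢ | A·x̄ᵢ | A·ȳᵢ
rectangular portion | 6000.00 | 37.50 | 40.00 | 225000.00 | 240000.00
triangular portion | 3400.00 | 103.33 | 26.67 | 351333.33 | 90666.67
Σ | 9400.00 |  |  | 576333.33 | 330666.67
x̄ = 576333.33 / 9400.00 = 61.31 in
ȳ = 330666.67 / 9400.00 = 35.18 in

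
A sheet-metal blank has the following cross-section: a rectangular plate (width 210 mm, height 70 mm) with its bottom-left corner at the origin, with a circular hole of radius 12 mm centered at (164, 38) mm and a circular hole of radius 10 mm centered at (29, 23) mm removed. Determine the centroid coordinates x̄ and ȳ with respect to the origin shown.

Part | A | x̄ᵢ | ȳᵢ | A·x̄ᵢ | A·ȳᵢ
plate | 14700.00 | 105.00 | 35.00 | 1543500.00 | 514500.00
hole 1 | -452.39 | 164.00 | 38.00 | -74191.85 | -17190.80
hole 2 | -314.16 | 29.00 | 23.00 | -9110.62 | -7225.66
Σ | 13933.45 |  |  | 1460197.53 | 490083.54
x̄ = 1460197.53 / 13933.45 = 104.80 mm
ȳ = 490083.54 / 13933.45 = 35.17 mm

x̄ = 104.80 mm, ȳ = 35.17 mm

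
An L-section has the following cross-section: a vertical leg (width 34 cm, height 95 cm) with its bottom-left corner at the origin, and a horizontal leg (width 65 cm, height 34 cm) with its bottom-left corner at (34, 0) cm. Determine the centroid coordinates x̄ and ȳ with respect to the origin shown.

vertical leg: A = 34 × 95 = 3230.00, centroid at (17.00, 47.50).
horizontal leg: A = 65 × 34 = 2210.00, centroid at (66.50, 17.00).
ΣA = 5440.00 cm²
ΣAx̄ = (3230.00)(17.00) + (2210.00)(66.50) = 201875.00 cm³
ΣAȳ = (3230.00)(47.50) + (2210.00)(17.00) = 190995.00 cm³
x̄ = 201875.00 / 5440.00 = 37.11 cm
ȳ = 190995.00 / 5440.00 = 35.11 cm

x̄ = 37.11 cm, ȳ = 35.11 cm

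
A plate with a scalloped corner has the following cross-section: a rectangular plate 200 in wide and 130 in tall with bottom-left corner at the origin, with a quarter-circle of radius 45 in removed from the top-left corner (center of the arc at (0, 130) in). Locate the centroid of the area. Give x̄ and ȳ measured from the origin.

x̄ = 105.27 in, ȳ = 62.01 in

plate: A = 200 × 130 = 26000.00, centroid at (100.00, 65.00).
removed quarter-circle: A = −¼π·45² = -1590.43, centroid at (19.10, 110.90).
ΣA = 24409.57 in², ΣAx̄ = 2569625.00 in³, ΣAȳ = 1513618.93 in³.
x̄ = 2569625.00/24409.57 = 105.27 in; ȳ = 1513618.93/24409.57 = 62.01 in.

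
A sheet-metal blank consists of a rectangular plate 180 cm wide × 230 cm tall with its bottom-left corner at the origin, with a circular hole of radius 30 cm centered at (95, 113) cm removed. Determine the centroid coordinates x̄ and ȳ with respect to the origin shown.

plate: A = 180 × 230 = 41400.00, centroid at (90.00, 115.00).
hole: A = −π·30² = -2827.43, centroid at (95.00, 113.00).
ΣA = 38572.57 cm², ΣAx̄ = 3457393.83 cm³, ΣAȳ = 4441500.03 cm³.
x̄ = 3457393.83/38572.57 = 89.63 cm; ȳ = 4441500.03/38572.57 = 115.15 cm.

x̄ = 89.63 cm, ȳ = 115.15 cm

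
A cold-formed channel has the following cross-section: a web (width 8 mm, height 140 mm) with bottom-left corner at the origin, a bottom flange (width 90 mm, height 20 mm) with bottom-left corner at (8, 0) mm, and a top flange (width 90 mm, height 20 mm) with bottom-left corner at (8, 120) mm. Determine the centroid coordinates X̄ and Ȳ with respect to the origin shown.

web: A = 8 × 140 = 1120.00, centroid at (4.00, 70.00).
bottom flange: A = 90 × 20 = 1800.00, centroid at (53.00, 10.00).
top flange: A = 90 × 20 = 1800.00, centroid at (53.00, 130.00).
ΣA = 4720.00 mm², ΣAX̄ = 195280.00 mm³, ΣAȲ = 330400.00 mm³.
X̄ = 195280.00/4720.00 = 41.37 mm; Ȳ = 330400.00/4720.00 = 70.00 mm.

X̄ = 41.37 mm, Ȳ = 70.00 mm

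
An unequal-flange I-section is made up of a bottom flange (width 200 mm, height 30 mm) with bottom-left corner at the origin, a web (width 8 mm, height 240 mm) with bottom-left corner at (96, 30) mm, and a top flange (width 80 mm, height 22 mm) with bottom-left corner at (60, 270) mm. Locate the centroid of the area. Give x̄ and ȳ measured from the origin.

bottom flange: A = 200 × 30 = 6000.00, centroid at (100.00, 15.00).
web: A = 8 × 240 = 1920.00, centroid at (100.00, 150.00).
top flange: A = 80 × 22 = 1760.00, centroid at (100.00, 281.00).
ΣA = 9680.00 mm², ΣAx̄ = 968000.00 mm³, ΣAȳ = 872560.00 mm³.
x̄ = 968000.00/9680.00 = 100.00 mm; ȳ = 872560.00/9680.00 = 90.14 mm.

x̄ = 100.00 mm, ȳ = 90.14 mm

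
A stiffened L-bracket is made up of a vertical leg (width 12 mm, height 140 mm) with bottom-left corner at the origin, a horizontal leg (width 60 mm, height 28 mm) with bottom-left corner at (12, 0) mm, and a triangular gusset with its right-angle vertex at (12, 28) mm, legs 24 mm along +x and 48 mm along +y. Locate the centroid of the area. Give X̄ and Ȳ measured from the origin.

vertical leg: A = 12 × 140 = 1680.00, centroid at (6.00, 70.00).
horizontal leg: A = 60 × 28 = 1680.00, centroid at (42.00, 14.00).
gusset: A = ½·24·48 = 576.00, centroid at (20.00, 44.00).
ΣA = 3936.00 mm², ΣAX̄ = 92160.00 mm³, ΣAȲ = 166464.00 mm³.
X̄ = 92160.00/3936.00 = 23.41 mm; Ȳ = 166464.00/3936.00 = 42.29 mm.

X̄ = 23.41 mm, Ȳ = 42.29 mm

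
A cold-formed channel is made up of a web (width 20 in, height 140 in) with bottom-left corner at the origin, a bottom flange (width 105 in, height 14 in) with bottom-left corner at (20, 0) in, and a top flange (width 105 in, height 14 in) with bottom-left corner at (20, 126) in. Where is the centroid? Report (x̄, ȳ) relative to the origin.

x̄ = 42.01 in, ȳ = 70.00 in

web: A = 20 × 140 = 2800.00, centroid at (10.00, 70.00).
bottom flange: A = 105 × 14 = 1470.00, centroid at (72.50, 7.00).
top flange: A = 105 × 14 = 1470.00, centroid at (72.50, 133.00).
ΣA = 5740.00 in², ΣAx̄ = 241150.00 in³, ΣAȳ = 401800.00 in³.
x̄ = 241150.00/5740.00 = 42.01 in; ȳ = 401800.00/5740.00 = 70.00 in.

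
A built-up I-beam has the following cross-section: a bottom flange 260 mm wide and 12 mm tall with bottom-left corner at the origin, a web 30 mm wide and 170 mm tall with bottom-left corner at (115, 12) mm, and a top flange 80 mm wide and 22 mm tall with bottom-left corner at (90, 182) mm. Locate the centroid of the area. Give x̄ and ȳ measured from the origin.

x̄ = 130.00 mm, ȳ = 85.48 mm

Part | A | x̄ᵢ | ȳᵢ | A·x̄ᵢ | A·ȳᵢ
bottom flange | 3120.00 | 130.00 | 6.00 | 405600.00 | 18720.00
web | 5100.00 | 130.00 | 97.00 | 663000.00 | 494700.00
top flange | 1760.00 | 130.00 | 193.00 | 228800.00 | 339680.00
Σ | 9980.00 |  |  | 1297400.00 | 853100.00
x̄ = 1297400.00 / 9980.00 = 130.00 mm
ȳ = 853100.00 / 9980.00 = 85.48 mm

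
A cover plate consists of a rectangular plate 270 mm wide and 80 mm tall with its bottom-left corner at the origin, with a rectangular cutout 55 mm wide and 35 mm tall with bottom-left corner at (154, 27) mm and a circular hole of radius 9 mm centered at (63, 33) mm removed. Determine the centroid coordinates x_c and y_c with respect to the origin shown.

plate: A = 270 × 80 = 21600.00, centroid at (135.00, 40.00).
hole 1: A = −(55 × 35) = -1925.00, centroid at (181.50, 44.50).
hole 2: A = −π·9² = -254.47, centroid at (63.00, 33.00).
ΣA = 19420.53 mm²
ΣAx_c = (21600.00)(135.00) + (-1925.00)(181.50) + (-254.47)(63.00) = 2550580.95 mm³
ΣAy_c = (21600.00)(40.00) + (-1925.00)(44.50) + (-254.47)(33.00) = 769940.02 mm³
x_c = 2550580.95 / 19420.53 = 131.33 mm
y_c = 769940.02 / 19420.53 = 39.65 mm

x_c = 131.33 mm, y_c = 39.65 mm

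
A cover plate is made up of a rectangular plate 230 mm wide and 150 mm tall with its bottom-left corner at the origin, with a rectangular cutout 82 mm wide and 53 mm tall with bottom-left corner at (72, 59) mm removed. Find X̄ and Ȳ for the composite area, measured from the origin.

X̄ = 115.29 mm, Ȳ = 73.49 mm

Part | A | x̄ᵢ | ȳᵢ | A·x̄ᵢ | A·ȳᵢ
plate | 34500.00 | 115.00 | 75.00 | 3967500.00 | 2587500.00
hole | -4346.00 | 113.00 | 85.50 | -491098.00 | -371583.00
Σ | 30154.00 |  |  | 3476402.00 | 2215917.00
X̄ = 3476402.00 / 30154.00 = 115.29 mm
Ȳ = 2215917.00 / 30154.00 = 73.49 mm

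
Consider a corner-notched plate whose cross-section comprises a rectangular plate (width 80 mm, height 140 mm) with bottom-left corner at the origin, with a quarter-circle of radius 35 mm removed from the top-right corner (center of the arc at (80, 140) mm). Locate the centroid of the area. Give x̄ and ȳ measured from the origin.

x̄ = 37.64 mm, ȳ = 64.82 mm

plate: A = 80 × 140 = 11200.00, centroid at (40.00, 70.00).
removed quarter-circle: A = −¼π·35² = -962.11, centroid at (65.15, 125.15).
ΣA = 10237.89 mm²
ΣAx̄ = (11200.00)(40.00) + (-962.11)(65.15) = 385322.65 mm³
ΣAȳ = (11200.00)(70.00) + (-962.11)(125.15) = 663595.88 mm³
x̄ = 385322.65 / 10237.89 = 37.64 mm
ȳ = 663595.88 / 10237.89 = 64.82 mm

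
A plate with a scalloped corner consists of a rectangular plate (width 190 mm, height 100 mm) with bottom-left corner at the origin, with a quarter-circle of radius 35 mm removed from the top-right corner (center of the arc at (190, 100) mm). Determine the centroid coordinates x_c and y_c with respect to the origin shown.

x_c = 90.73 mm, y_c = 48.13 mm

Part | A | x̄ᵢ | ȳᵢ | A·x̄ᵢ | A·ȳᵢ
plate | 19000.00 | 95.00 | 50.00 | 1805000.00 | 950000.00
removed quarter-circle | -962.11 | 175.15 | 85.15 | -168509.76 | -81919.61
Σ | 18037.89 |  |  | 1636490.24 | 868080.39
x_c = 1636490.24 / 18037.89 = 90.73 mm
y_c = 868080.39 / 18037.89 = 48.13 mm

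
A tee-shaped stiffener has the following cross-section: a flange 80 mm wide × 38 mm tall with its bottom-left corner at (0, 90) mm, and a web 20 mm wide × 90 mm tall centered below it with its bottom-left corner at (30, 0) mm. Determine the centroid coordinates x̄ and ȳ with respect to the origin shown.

x̄ = 40.00 mm, ȳ = 85.20 mm

web: A = 20 × 90 = 1800.00, centroid at (40.00, 45.00).
flange: A = 80 × 38 = 3040.00, centroid at (40.00, 109.00).
ΣA = 4840.00 mm²
ΣAx̄ = (1800.00)(40.00) + (3040.00)(40.00) = 193600.00 mm³
ΣAȳ = (1800.00)(45.00) + (3040.00)(109.00) = 412360.00 mm³
x̄ = 193600.00 / 4840.00 = 40.00 mm
ȳ = 412360.00 / 4840.00 = 85.20 mm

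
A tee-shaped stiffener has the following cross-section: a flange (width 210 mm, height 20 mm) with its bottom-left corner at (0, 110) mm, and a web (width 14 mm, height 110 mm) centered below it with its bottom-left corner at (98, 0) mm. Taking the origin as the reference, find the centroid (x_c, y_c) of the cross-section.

x_c = 105.00 mm, y_c = 102.56 mm

web: A = 14 × 110 = 1540.00, centroid at (105.00, 55.00).
flange: A = 210 × 20 = 4200.00, centroid at (105.00, 120.00).
ΣA = 5740.00 mm², ΣAx_c = 602700.00 mm³, ΣAy_c = 588700.00 mm³.
x_c = 602700.00/5740.00 = 105.00 mm; y_c = 588700.00/5740.00 = 102.56 mm.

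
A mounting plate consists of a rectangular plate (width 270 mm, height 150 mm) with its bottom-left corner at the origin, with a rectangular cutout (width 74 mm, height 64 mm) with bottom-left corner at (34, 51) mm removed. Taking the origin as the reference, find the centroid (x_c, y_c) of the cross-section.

plate: A = 270 × 150 = 40500.00, centroid at (135.00, 75.00).
hole: A = −(74 × 64) = -4736.00, centroid at (71.00, 83.00).
ΣA = 35764.00 mm²
ΣAx_c = (40500.00)(135.00) + (-4736.00)(71.00) = 5131244.00 mm³
ΣAy_c = (40500.00)(75.00) + (-4736.00)(83.00) = 2644412.00 mm³
x_c = 5131244.00 / 35764.00 = 143.48 mm
y_c = 2644412.00 / 35764.00 = 73.94 mm

x_c = 143.48 mm, y_c = 73.94 mm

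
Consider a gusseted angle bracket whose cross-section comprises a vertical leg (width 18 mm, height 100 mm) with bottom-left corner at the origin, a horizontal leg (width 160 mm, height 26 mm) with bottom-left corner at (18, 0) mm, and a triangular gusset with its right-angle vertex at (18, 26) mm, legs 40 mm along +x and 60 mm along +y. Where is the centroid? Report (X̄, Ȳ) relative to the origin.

Part | A | x̄ᵢ | ȳᵢ | A·x̄ᵢ | A·ȳᵢ
vertical leg | 1800.00 | 9.00 | 50.00 | 16200.00 | 90000.00
horizontal leg | 4160.00 | 98.00 | 13.00 | 407680.00 | 54080.00
gusset | 1200.00 | 31.33 | 46.00 | 37600.00 | 55200.00
Σ | 7160.00 |  |  | 461480.00 | 199280.00
X̄ = 461480.00 / 7160.00 = 64.45 mm
Ȳ = 199280.00 / 7160.00 = 27.83 mm

X̄ = 64.45 mm, Ȳ = 27.83 mm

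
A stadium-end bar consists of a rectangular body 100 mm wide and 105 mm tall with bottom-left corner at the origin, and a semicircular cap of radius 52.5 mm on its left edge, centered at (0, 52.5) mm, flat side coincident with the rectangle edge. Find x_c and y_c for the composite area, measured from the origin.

rectangular body: A = 100 × 105 = 10500.00, centroid at (50.00, 52.50).
semicircular end: A = ½π·52.5² = 4329.51, centroid at (-22.28, 52.50).
ΣA = 14829.51 mm²
ΣAx_c = (10500.00)(50.00) + (4329.51)(-22.28) = 428531.25 mm³
ΣAy_c = (10500.00)(52.50) + (4329.51)(52.50) = 778549.14 mm³
x_c = 428531.25 / 14829.51 = 28.90 mm
y_c = 778549.14 / 14829.51 = 52.50 mm

x_c = 28.90 mm, y_c = 52.50 mm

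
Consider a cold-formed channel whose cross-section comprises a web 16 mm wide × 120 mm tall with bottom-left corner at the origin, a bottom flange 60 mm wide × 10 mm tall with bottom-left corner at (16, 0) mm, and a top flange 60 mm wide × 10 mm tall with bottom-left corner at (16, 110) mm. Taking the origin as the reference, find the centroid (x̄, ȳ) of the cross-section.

x̄ = 22.62 mm, ȳ = 60.00 mm

Part | A | x̄ᵢ | ȳᵢ | A·x̄ᵢ | A·ȳᵢ
web | 1920.00 | 8.00 | 60.00 | 15360.00 | 115200.00
bottom flange | 600.00 | 46.00 | 5.00 | 27600.00 | 3000.00
top flange | 600.00 | 46.00 | 115.00 | 27600.00 | 69000.00
Σ | 3120.00 |  |  | 70560.00 | 187200.00
x̄ = 70560.00 / 3120.00 = 22.62 mm
ȳ = 187200.00 / 3120.00 = 60.00 mm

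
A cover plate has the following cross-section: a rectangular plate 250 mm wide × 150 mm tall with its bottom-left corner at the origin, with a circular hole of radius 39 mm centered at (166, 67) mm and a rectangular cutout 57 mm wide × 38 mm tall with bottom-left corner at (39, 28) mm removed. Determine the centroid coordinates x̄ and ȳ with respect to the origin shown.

x̄ = 122.66 mm, ȳ = 78.24 mm

plate: A = 250 × 150 = 37500.00, centroid at (125.00, 75.00).
hole 1: A = −π·39² = -4778.36, centroid at (166.00, 67.00).
hole 2: A = −(57 × 38) = -2166.00, centroid at (67.50, 47.00).
ΣA = 30555.64 mm²
ΣAx̄ = (37500.00)(125.00) + (-4778.36)(166.00) + (-2166.00)(67.50) = 3748086.84 mm³
ΣAȳ = (37500.00)(75.00) + (-4778.36)(67.00) + (-2166.00)(47.00) = 2390547.72 mm³
x̄ = 3748086.84 / 30555.64 = 122.66 mm
ȳ = 2390547.72 / 30555.64 = 78.24 mm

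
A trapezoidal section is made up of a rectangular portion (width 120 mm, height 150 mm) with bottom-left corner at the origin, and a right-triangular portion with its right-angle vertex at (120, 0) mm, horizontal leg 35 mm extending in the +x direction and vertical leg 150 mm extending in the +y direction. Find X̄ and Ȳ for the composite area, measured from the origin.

X̄ = 69.12 mm, Ȳ = 71.82 mm

Part | A | x̄ᵢ | ȳᵢ | A·x̄ᵢ | A·ȳᵢ
rectangular portion | 18000.00 | 60.00 | 75.00 | 1080000.00 | 1350000.00
triangular portion | 2625.00 | 131.67 | 50.00 | 345625.00 | 131250.00
Σ | 20625.00 |  |  | 1425625.00 | 1481250.00
X̄ = 1425625.00 / 20625.00 = 69.12 mm
Ȳ = 1481250.00 / 20625.00 = 71.82 mm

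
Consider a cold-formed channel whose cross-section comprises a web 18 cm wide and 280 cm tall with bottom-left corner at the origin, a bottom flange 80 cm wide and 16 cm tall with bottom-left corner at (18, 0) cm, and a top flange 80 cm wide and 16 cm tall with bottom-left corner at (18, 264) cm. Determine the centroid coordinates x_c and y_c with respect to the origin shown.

web: A = 18 × 280 = 5040.00, centroid at (9.00, 140.00).
bottom flange: A = 80 × 16 = 1280.00, centroid at (58.00, 8.00).
top flange: A = 80 × 16 = 1280.00, centroid at (58.00, 272.00).
ΣA = 7600.00 cm², ΣAx_c = 193840.00 cm³, ΣAy_c = 1064000.00 cm³.
x_c = 193840.00/7600.00 = 25.51 cm; y_c = 1064000.00/7600.00 = 140.00 cm.

x_c = 25.51 cm, y_c = 140.00 cm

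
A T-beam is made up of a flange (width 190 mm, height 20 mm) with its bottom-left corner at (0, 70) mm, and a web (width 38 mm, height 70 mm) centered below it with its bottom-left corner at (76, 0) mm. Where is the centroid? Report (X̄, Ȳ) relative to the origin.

web: A = 38 × 70 = 2660.00, centroid at (95.00, 35.00).
flange: A = 190 × 20 = 3800.00, centroid at (95.00, 80.00).
ΣA = 6460.00 mm²
ΣAX̄ = (2660.00)(95.00) + (3800.00)(95.00) = 613700.00 mm³
ΣAȲ = (2660.00)(35.00) + (3800.00)(80.00) = 397100.00 mm³
X̄ = 613700.00 / 6460.00 = 95.00 mm
Ȳ = 397100.00 / 6460.00 = 61.47 mm

X̄ = 95.00 mm, Ȳ = 61.47 mm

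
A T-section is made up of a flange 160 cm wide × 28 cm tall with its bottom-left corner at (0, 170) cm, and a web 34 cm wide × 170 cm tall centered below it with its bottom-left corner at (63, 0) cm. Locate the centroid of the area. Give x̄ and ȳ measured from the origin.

x̄ = 80.00 cm, ȳ = 128.23 cm

web: A = 34 × 170 = 5780.00, centroid at (80.00, 85.00).
flange: A = 160 × 28 = 4480.00, centroid at (80.00, 184.00).
ΣA = 10260.00 cm²
ΣAx̄ = (5780.00)(80.00) + (4480.00)(80.00) = 820800.00 cm³
ΣAȳ = (5780.00)(85.00) + (4480.00)(184.00) = 1315620.00 cm³
x̄ = 820800.00 / 10260.00 = 80.00 cm
ȳ = 1315620.00 / 10260.00 = 128.23 cm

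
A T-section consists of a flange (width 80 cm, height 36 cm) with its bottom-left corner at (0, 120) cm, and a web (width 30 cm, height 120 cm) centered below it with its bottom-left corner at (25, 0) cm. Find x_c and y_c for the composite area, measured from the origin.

web: A = 30 × 120 = 3600.00, centroid at (40.00, 60.00).
flange: A = 80 × 36 = 2880.00, centroid at (40.00, 138.00).
ΣA = 6480.00 cm², ΣAx_c = 259200.00 cm³, ΣAy_c = 613440.00 cm³.
x_c = 259200.00/6480.00 = 40.00 cm; y_c = 613440.00/6480.00 = 94.67 cm.

x_c = 40.00 cm, y_c = 94.67 cm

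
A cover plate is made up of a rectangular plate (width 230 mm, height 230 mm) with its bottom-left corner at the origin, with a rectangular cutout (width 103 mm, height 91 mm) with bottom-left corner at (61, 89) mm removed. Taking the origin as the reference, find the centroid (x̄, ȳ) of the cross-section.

plate: A = 230 × 230 = 52900.00, centroid at (115.00, 115.00).
hole: A = −(103 × 91) = -9373.00, centroid at (112.50, 134.50).
ΣA = 43527.00 mm², ΣAx̄ = 5029037.50 mm³, ΣAȳ = 4822831.50 mm³.
x̄ = 5029037.50/43527.00 = 115.54 mm; ȳ = 4822831.50/43527.00 = 110.80 mm.

x̄ = 115.54 mm, ȳ = 110.80 mm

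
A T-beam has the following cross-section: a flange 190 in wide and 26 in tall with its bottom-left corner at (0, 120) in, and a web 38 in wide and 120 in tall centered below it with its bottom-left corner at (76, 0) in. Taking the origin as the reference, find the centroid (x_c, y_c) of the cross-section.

Part | A | x̄ᵢ | ȳᵢ | A·x̄ᵢ | A·ȳᵢ
web | 4560.00 | 95.00 | 60.00 | 433200.00 | 273600.00
flange | 4940.00 | 95.00 | 133.00 | 469300.00 | 657020.00
Σ | 9500.00 |  |  | 902500.00 | 930620.00
x_c = 902500.00 / 9500.00 = 95.00 in
y_c = 930620.00 / 9500.00 = 97.96 in

x_c = 95.00 in, y_c = 97.96 in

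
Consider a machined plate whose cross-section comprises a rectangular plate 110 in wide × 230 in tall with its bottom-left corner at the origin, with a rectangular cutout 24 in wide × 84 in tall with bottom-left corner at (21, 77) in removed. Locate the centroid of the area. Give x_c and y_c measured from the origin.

x_c = 56.90 in, y_c = 114.65 in

plate: A = 110 × 230 = 25300.00, centroid at (55.00, 115.00).
hole: A = −(24 × 84) = -2016.00, centroid at (33.00, 119.00).
ΣA = 23284.00 in², ΣAx_c = 1324972.00 in³, ΣAy_c = 2669596.00 in³.
x_c = 1324972.00/23284.00 = 56.90 in; y_c = 2669596.00/23284.00 = 114.65 in.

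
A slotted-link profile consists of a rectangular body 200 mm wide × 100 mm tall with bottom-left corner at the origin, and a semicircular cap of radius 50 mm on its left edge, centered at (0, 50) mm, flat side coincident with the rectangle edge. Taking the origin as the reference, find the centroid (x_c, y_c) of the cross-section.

rectangular body: A = 200 × 100 = 20000.00, centroid at (100.00, 50.00).
semicircular end: A = ½π·50² = 3926.99, centroid at (-21.22, 50.00).
ΣA = 23926.99 mm²
ΣAx_c = (20000.00)(100.00) + (3926.99)(-21.22) = 1916666.67 mm³
ΣAy_c = (20000.00)(50.00) + (3926.99)(50.00) = 1196349.54 mm³
x_c = 1916666.67 / 23926.99 = 80.10 mm
y_c = 1196349.54 / 23926.99 = 50.00 mm

x_c = 80.10 mm, y_c = 50.00 mm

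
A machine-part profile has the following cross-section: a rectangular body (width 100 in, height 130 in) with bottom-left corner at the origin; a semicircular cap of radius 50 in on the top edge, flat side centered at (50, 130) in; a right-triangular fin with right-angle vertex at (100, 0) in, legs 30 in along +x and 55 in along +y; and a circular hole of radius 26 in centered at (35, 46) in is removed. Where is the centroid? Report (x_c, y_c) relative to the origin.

rectangular body: A = 100 × 130 = 13000.00, centroid at (50.00, 65.00).
semicircular top: A = ½π·50² = 3926.99, centroid at (50.00, 151.22).
triangular fin: A = ½·30·55 = 825.00, centroid at (110.00, 18.33).
hole: A = −π·26² = -2123.72, centroid at (35.00, 46.00).
ΣA = 15628.27 in²
ΣAx_c = (13000.00)(50.00) + (3926.99)(50.00) + (825.00)(110.00) + (-2123.72)(35.00) = 862769.46 in³
ΣAy_c = (13000.00)(65.00) + (3926.99)(151.22) + (825.00)(18.33) + (-2123.72)(46.00) = 1356276.17 in³
x_c = 862769.46 / 15628.27 = 55.21 in
y_c = 1356276.17 / 15628.27 = 86.78 in

x_c = 55.21 in, y_c = 86.78 in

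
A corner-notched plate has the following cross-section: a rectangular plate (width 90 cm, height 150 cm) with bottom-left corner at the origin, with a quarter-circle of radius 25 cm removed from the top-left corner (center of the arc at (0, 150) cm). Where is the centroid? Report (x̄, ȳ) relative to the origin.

x̄ = 46.30 cm, ȳ = 72.57 cm

Part | A | x̄ᵢ | ȳᵢ | A·x̄ᵢ | A·ȳᵢ
plate | 13500.00 | 45.00 | 75.00 | 607500.00 | 1012500.00
removed quarter-circle | -490.87 | 10.61 | 139.39 | -5208.33 | -68422.74
Σ | 13009.13 |  |  | 602291.67 | 944077.26
x̄ = 602291.67 / 13009.13 = 46.30 cm
ȳ = 944077.26 / 13009.13 = 72.57 cm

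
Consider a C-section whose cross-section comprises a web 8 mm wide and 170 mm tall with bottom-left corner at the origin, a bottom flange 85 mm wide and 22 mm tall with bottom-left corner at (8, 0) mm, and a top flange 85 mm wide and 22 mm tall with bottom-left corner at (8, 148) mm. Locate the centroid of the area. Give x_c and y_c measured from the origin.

x_c = 38.10 mm, y_c = 85.00 mm

Part | A | x̄ᵢ | ȳᵢ | A·x̄ᵢ | A·ȳᵢ
web | 1360.00 | 4.00 | 85.00 | 5440.00 | 115600.00
bottom flange | 1870.00 | 50.50 | 11.00 | 94435.00 | 20570.00
top flange | 1870.00 | 50.50 | 159.00 | 94435.00 | 297330.00
Σ | 5100.00 |  |  | 194310.00 | 433500.00
x_c = 194310.00 / 5100.00 = 38.10 mm
y_c = 433500.00 / 5100.00 = 85.00 mm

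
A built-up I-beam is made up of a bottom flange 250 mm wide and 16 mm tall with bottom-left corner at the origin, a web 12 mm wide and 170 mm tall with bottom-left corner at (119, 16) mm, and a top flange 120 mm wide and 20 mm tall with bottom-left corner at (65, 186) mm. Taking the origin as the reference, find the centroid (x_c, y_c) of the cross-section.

x_c = 125.00 mm, y_c = 83.94 mm

bottom flange: A = 250 × 16 = 4000.00, centroid at (125.00, 8.00).
web: A = 12 × 170 = 2040.00, centroid at (125.00, 101.00).
top flange: A = 120 × 20 = 2400.00, centroid at (125.00, 196.00).
ΣA = 8440.00 mm², ΣAx_c = 1055000.00 mm³, ΣAy_c = 708440.00 mm³.
x_c = 1055000.00/8440.00 = 125.00 mm; y_c = 708440.00/8440.00 = 83.94 mm.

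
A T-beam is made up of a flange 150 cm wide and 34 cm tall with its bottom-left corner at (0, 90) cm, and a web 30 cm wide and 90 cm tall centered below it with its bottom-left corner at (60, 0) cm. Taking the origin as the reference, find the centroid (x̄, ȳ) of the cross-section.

web: A = 30 × 90 = 2700.00, centroid at (75.00, 45.00).
flange: A = 150 × 34 = 5100.00, centroid at (75.00, 107.00).
ΣA = 7800.00 cm², ΣAx̄ = 585000.00 cm³, ΣAȳ = 667200.00 cm³.
x̄ = 585000.00/7800.00 = 75.00 cm; ȳ = 667200.00/7800.00 = 85.54 cm.

x̄ = 75.00 cm, ȳ = 85.54 cm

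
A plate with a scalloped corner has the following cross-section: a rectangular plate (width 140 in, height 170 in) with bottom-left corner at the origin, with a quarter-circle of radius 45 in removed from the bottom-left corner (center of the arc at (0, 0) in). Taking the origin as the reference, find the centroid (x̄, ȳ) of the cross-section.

x̄ = 73.65 in, ȳ = 89.72 in

plate: A = 140 × 170 = 23800.00, centroid at (70.00, 85.00).
removed quarter-circle: A = −¼π·45² = -1590.43, centroid at (19.10, 19.10).
ΣA = 22209.57 in²
ΣAx̄ = (23800.00)(70.00) + (-1590.43)(19.10) = 1635625.00 in³
ΣAȳ = (23800.00)(85.00) + (-1590.43)(19.10) = 1992625.00 in³
x̄ = 1635625.00 / 22209.57 = 73.65 in
ȳ = 1992625.00 / 22209.57 = 89.72 in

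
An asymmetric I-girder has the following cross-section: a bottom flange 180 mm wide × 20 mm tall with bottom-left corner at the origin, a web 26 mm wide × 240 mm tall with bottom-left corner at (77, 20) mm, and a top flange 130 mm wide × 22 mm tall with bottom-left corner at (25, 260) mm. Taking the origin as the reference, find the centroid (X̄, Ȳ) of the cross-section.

bottom flange: A = 180 × 20 = 3600.00, centroid at (90.00, 10.00).
web: A = 26 × 240 = 6240.00, centroid at (90.00, 140.00).
top flange: A = 130 × 22 = 2860.00, centroid at (90.00, 271.00).
ΣA = 12700.00 mm², ΣAX̄ = 1143000.00 mm³, ΣAȲ = 1684660.00 mm³.
X̄ = 1143000.00/12700.00 = 90.00 mm; Ȳ = 1684660.00/12700.00 = 132.65 mm.

X̄ = 90.00 mm, Ȳ = 132.65 mm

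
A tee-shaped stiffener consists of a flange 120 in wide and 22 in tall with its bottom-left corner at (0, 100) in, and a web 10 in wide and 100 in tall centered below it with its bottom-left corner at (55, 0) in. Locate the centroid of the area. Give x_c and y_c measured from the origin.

x_c = 60.00 in, y_c = 94.24 in

Part | A | x̄ᵢ | ȳᵢ | A·x̄ᵢ | A·ȳᵢ
web | 1000.00 | 60.00 | 50.00 | 60000.00 | 50000.00
flange | 2640.00 | 60.00 | 111.00 | 158400.00 | 293040.00
Σ | 3640.00 |  |  | 218400.00 | 343040.00
x_c = 218400.00 / 3640.00 = 60.00 in
y_c = 343040.00 / 3640.00 = 94.24 in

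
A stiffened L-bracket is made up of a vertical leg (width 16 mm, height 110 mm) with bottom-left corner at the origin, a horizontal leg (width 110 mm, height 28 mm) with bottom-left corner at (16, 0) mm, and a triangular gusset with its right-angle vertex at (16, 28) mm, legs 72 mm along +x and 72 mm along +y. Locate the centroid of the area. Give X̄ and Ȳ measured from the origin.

Part | A | x̄ᵢ | ȳᵢ | A·x̄ᵢ | A·ȳᵢ
vertical leg | 1760.00 | 8.00 | 55.00 | 14080.00 | 96800.00
horizontal leg | 3080.00 | 71.00 | 14.00 | 218680.00 | 43120.00
gusset | 2592.00 | 40.00 | 52.00 | 103680.00 | 134784.00
Σ | 7432.00 |  |  | 336440.00 | 274704.00
X̄ = 336440.00 / 7432.00 = 45.27 mm
Ȳ = 274704.00 / 7432.00 = 36.96 mm

X̄ = 45.27 mm, Ȳ = 36.96 mm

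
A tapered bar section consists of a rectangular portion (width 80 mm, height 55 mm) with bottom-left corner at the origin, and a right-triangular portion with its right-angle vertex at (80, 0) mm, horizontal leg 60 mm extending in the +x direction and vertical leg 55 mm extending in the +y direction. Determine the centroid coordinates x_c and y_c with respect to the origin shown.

x_c = 56.36 mm, y_c = 25.00 mm

rectangular portion: A = 80 × 55 = 4400.00, centroid at (40.00, 27.50).
triangular portion: A = ½·60·55 = 1650.00, centroid at (100.00, 18.33).
ΣA = 6050.00 mm²
ΣAx_c = (4400.00)(40.00) + (1650.00)(100.00) = 341000.00 mm³
ΣAy_c = (4400.00)(27.50) + (1650.00)(18.33) = 151250.00 mm³
x_c = 341000.00 / 6050.00 = 56.36 mm
y_c = 151250.00 / 6050.00 = 25.00 mm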